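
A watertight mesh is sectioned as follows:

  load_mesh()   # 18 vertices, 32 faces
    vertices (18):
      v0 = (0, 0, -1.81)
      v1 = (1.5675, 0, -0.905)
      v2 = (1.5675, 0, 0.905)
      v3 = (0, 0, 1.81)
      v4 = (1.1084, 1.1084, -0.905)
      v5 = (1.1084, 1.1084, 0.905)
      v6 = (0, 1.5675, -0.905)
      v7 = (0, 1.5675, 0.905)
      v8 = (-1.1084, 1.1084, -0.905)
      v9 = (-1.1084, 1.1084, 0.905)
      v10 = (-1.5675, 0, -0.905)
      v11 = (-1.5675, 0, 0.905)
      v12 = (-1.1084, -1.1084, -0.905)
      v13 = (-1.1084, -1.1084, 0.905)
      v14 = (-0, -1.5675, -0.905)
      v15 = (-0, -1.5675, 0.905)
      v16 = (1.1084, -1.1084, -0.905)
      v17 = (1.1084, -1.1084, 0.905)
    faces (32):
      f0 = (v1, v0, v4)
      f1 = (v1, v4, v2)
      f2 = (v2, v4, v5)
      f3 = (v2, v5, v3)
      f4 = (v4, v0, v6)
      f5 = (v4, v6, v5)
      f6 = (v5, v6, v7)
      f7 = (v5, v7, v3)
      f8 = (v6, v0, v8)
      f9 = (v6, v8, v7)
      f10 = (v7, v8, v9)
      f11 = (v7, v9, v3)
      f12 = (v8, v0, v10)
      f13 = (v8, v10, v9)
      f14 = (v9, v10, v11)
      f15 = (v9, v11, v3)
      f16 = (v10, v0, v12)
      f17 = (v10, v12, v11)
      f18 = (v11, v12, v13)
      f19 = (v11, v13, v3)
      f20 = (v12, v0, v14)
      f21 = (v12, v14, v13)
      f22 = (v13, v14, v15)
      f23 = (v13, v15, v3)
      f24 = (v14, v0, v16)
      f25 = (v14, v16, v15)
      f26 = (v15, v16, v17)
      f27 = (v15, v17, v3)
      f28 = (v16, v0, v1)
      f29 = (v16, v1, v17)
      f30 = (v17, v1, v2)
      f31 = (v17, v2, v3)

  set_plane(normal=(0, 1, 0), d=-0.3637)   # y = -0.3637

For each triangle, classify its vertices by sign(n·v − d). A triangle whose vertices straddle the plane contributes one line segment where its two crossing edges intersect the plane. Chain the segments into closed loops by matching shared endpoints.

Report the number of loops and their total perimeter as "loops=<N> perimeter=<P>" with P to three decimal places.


Straddling triangles (12 of 32):
  (v10,v0,v12) [++-] → (-0.3637, -0.3637, -1.51304)–(-1.41686, -0.3637, -0.905)  len=1.2161
  (v10,v12,v11) [+-+] → (-1.41686, -0.3637, -0.905)–(-1.41686, -0.3637, 0.311084)  len=1.2161
  (v11,v12,v13) [+--] → (-1.41686, -0.3637, 0.311084)–(-1.41686, -0.3637, 0.905)  len=0.5939
  (v11,v13,v3) [+-+] → (-1.41686, -0.3637, 0.905)–(-0.3637, -0.3637, 1.51304)  len=1.2161
  (v12,v0,v14) [-+-] → (-0.3637, -0.3637, -1.51304)–(0, -0.3637, -1.60002)  len=0.3740
  (v13,v15,v3) [--+] → (0, -0.3637, 1.60002)–(-0.3637, -0.3637, 1.51304)  len=0.3740
  (v14,v0,v16) [-+-] → (0, -0.3637, -1.60002)–(0.3637, -0.3637, -1.51304)  len=0.3740
  (v15,v17,v3) [--+] → (0.3637, -0.3637, 1.51304)–(0, -0.3637, 1.60002)  len=0.3740
  (v16,v0,v1) [-++] → (0.3637, -0.3637, -1.51304)–(1.41686, -0.3637, -0.905)  len=1.2161
  (v16,v1,v17) [-+-] → (1.41686, -0.3637, -0.905)–(1.41686, -0.3637, -0.311084)  len=0.5939
  (v17,v1,v2) [-++] → (1.41686, -0.3637, -0.311084)–(1.41686, -0.3637, 0.905)  len=1.2161
  (v17,v2,v3) [-++] → (1.41686, -0.3637, 0.905)–(0.3637, -0.3637, 1.51304)  len=1.2161

Chained into 1 loop(s):
  loop 1: 12 segments, perimeter = 9.9801
Total perimeter = 9.980

loops=1 perimeter=9.980


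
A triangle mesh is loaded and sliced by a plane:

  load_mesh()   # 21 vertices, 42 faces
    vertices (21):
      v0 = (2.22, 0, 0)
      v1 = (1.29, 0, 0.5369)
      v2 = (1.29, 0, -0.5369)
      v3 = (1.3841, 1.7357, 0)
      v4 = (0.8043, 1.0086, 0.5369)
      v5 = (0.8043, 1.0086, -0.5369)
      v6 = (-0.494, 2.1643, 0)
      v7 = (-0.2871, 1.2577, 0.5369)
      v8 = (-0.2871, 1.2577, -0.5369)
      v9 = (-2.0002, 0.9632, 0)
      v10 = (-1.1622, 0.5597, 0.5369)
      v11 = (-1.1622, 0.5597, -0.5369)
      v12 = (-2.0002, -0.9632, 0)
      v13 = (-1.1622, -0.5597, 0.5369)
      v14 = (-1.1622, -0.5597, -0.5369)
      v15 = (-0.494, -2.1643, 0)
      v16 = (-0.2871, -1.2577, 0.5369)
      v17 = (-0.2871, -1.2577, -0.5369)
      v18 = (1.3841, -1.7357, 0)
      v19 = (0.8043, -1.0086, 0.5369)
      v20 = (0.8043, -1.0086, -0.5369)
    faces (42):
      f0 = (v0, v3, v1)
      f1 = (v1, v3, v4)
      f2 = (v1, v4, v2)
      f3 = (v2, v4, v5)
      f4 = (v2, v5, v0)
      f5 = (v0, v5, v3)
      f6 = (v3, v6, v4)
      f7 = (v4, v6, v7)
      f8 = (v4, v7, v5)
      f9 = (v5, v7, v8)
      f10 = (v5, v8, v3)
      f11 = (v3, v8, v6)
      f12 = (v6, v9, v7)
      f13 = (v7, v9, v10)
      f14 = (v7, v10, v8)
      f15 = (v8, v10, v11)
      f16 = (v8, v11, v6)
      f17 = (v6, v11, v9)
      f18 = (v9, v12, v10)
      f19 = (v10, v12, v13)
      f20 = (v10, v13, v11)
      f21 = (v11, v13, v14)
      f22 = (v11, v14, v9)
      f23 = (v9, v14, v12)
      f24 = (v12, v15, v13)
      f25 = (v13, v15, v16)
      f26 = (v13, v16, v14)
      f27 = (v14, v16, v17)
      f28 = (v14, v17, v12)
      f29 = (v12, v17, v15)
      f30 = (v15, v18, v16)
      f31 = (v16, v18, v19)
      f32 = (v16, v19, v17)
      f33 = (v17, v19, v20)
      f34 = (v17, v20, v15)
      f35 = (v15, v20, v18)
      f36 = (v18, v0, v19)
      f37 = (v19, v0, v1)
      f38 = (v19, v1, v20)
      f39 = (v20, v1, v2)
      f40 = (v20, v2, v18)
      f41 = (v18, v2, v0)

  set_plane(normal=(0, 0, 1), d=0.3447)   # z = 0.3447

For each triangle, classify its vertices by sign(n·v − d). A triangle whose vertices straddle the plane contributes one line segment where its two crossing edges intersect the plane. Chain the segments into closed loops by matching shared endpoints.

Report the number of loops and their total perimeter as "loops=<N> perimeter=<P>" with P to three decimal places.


loops=2 perimeter=17.694

Straddling triangles (28 of 42):
  (v0,v3,v1) [--+] → (1.32369, 0.621348, 0.3447)–(1.62292, 0, 0.3447)  len=0.6896
  (v1,v3,v4) [+-+] → (1.32369, 0.621348, 0.3447)–(1.01186, 1.26889, 0.3447)  len=0.7187
  (v1,v4,v2) [++-] → (0.891236, 0.82807, 0.3447)–(1.29, 0, 0.3447)  len=0.9191
  (v2,v4,v5) [-+-] → (0.891236, 0.82807, 0.3447)–(0.8043, 1.0086, 0.3447)  len=0.2004
  (v3,v6,v4) [--+] → (0.339533, 1.42232, 0.3447)–(1.01186, 1.26889, 0.3447)  len=0.6896
  (v4,v6,v7) [+-+] → (0.339533, 1.42232, 0.3447)–(-0.361166, 1.58225, 0.3447)  len=0.7187
  (v4,v7,v5) [++-] → (-0.0917498, 1.21311, 0.3447)–(0.8043, 1.0086, 0.3447)  len=0.9191
  (v5,v7,v8) [-+-] → (-0.0917498, 1.21311, 0.3447)–(-0.2871, 1.2577, 0.3447)  len=0.2004
  (v6,v9,v7) [--+] → (-0.900357, 1.15227, 0.3447)–(-0.361166, 1.58225, 0.3447)  len=0.6896
  (v7,v9,v10) [+-+] → (-0.900357, 1.15227, 0.3447)–(-1.46219, 0.704145, 0.3447)  len=0.7187
  (v7,v10,v8) [++-] → (-1.00557, 0.684635, 0.3447)–(-0.2871, 1.2577, 0.3447)  len=0.9190
  (v8,v10,v11) [-+-] → (-1.00557, 0.684635, 0.3447)–(-1.1622, 0.5597, 0.3447)  len=0.2004
  (v9,v12,v10) [--+] → (-1.46219, 0.0145307, 0.3447)–(-1.46219, 0.704145, 0.3447)  len=0.6896
  (v10,v12,v13) [+-+] → (-1.46219, 0.0145307, 0.3447)–(-1.46219, -0.704145, 0.3447)  len=0.7187
  (v10,v13,v11) [++-] → (-1.1622, -0.359338, 0.3447)–(-1.1622, 0.5597, 0.3447)  len=0.9190
  (v11,v13,v14) [-+-] → (-1.1622, -0.359338, 0.3447)–(-1.1622, -0.5597, 0.3447)  len=0.2004
  (v12,v15,v13) [--+] → (-0.922997, -1.13412, 0.3447)–(-1.46219, -0.704145, 0.3447)  len=0.6896
  (v13,v15,v16) [+-+] → (-0.922997, -1.13412, 0.3447)–(-0.361166, -1.58225, 0.3447)  len=0.7187
  (v13,v16,v14) [++-] → (-0.443735, -1.13276, 0.3447)–(-1.1622, -0.5597, 0.3447)  len=0.9190
  (v14,v16,v17) [-+-] → (-0.443735, -1.13276, 0.3447)–(-0.2871, -1.2577, 0.3447)  len=0.2004
  (v15,v18,v16) [--+] → (0.311158, -1.42881, 0.3447)–(-0.361166, -1.58225, 0.3447)  len=0.6896
  (v16,v18,v19) [+-+] → (0.311158, -1.42881, 0.3447)–(1.01186, -1.26889, 0.3447)  len=0.7187
  (v16,v19,v17) [++-] → (0.60895, -1.05319, 0.3447)–(-0.2871, -1.2577, 0.3447)  len=0.9191
  (v17,v19,v20) [-+-] → (0.60895, -1.05319, 0.3447)–(0.8043, -1.0086, 0.3447)  len=0.2004
  (v18,v0,v19) [--+] → (1.31109, -0.64754, 0.3447)–(1.01186, -1.26889, 0.3447)  len=0.6896
  (v19,v0,v1) [+-+] → (1.31109, -0.64754, 0.3447)–(1.62292, 0, 0.3447)  len=0.7187
  (v19,v1,v20) [++-] → (1.20306, -0.18053, 0.3447)–(0.8043, -1.0086, 0.3447)  len=0.9191
  (v20,v1,v2) [-+-] → (1.20306, -0.18053, 0.3447)–(1.29, 0, 0.3447)  len=0.2004

Chained into 2 loop(s):
  loop 1: 14 segments, perimeter = 9.8583
  loop 2: 14 segments, perimeter = 7.8360
Total perimeter = 17.694


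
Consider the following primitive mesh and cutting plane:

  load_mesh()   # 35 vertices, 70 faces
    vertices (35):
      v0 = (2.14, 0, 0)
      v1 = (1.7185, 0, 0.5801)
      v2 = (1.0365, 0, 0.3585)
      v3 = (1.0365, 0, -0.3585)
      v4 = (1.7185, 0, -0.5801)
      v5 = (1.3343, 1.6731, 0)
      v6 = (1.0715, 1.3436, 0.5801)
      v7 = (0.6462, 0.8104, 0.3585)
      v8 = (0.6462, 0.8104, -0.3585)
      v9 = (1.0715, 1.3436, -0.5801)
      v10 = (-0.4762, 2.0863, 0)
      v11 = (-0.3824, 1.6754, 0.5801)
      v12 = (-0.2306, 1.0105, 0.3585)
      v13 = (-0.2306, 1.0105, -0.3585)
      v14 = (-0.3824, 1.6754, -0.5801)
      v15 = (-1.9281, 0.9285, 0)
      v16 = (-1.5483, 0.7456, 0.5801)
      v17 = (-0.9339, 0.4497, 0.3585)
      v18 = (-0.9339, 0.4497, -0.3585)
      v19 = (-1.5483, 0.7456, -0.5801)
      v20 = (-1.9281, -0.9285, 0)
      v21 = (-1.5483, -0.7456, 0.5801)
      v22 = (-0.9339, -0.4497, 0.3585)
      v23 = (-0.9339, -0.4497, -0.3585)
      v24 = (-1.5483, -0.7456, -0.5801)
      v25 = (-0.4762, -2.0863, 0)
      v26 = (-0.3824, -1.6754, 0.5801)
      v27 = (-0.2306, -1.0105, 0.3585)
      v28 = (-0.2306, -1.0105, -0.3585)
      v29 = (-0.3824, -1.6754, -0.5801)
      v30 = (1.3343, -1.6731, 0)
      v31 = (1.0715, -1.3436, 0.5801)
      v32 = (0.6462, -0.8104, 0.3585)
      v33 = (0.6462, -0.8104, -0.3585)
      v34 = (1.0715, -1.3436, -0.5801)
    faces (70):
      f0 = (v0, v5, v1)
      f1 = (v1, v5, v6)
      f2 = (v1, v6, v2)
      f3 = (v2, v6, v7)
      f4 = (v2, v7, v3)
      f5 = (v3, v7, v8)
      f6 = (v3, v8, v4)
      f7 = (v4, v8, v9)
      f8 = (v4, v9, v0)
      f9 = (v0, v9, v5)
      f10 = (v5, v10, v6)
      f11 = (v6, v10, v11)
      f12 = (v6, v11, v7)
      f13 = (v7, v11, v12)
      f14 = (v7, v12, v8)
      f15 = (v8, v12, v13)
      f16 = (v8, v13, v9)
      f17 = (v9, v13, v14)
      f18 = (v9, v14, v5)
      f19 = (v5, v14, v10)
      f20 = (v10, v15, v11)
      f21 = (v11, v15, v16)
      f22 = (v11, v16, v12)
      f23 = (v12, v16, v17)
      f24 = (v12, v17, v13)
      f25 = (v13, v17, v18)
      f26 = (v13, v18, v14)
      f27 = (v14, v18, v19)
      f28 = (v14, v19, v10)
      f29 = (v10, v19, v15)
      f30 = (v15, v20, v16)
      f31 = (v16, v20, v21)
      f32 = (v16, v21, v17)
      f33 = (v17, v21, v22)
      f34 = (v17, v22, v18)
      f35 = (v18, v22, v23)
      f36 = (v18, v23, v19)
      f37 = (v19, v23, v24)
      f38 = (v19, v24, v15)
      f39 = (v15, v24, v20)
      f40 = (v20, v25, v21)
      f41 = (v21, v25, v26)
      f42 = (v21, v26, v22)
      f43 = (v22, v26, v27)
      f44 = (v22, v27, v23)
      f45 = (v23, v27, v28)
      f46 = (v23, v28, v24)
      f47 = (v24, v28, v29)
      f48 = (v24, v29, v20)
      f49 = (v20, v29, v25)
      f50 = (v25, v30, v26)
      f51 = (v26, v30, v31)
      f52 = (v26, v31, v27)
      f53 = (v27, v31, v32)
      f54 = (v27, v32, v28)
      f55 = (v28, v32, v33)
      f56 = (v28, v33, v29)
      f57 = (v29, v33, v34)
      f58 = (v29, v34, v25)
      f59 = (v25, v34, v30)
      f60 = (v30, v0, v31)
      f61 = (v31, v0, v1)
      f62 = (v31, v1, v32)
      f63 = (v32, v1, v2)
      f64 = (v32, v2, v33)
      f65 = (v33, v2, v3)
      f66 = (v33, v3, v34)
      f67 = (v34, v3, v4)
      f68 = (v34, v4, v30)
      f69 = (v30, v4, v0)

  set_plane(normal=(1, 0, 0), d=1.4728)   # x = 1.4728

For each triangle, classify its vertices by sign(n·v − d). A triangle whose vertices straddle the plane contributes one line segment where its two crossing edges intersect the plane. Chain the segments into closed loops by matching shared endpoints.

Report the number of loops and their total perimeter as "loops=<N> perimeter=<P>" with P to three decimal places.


loops=1 perimeter=6.266

Straddling triangles (14 of 70):
  (v0,v5,v1) [+-+] → (1.4728, 1.38549, 0)–(1.4728, 1.06997, 0.20912)  len=0.3785
  (v1,v5,v6) [+--] → (1.4728, 1.06997, 0.20912)–(1.4728, 0.510236, 0.5801)  len=0.6715
  (v1,v6,v2) [+--] → (1.4728, 0.510236, 0.5801)–(1.4728, 0, 0.500266)  len=0.5164
  (v3,v8,v4) [--+] → (1.4728, 0.18569, -0.529324)–(1.4728, 0, -0.500266)  len=0.1879
  (v4,v8,v9) [+--] → (1.4728, 0.18569, -0.529324)–(1.4728, 0.510236, -0.5801)  len=0.3285
  (v4,v9,v0) [+-+] → (1.4728, 0.510236, -0.5801)–(1.4728, 0.83898, -0.36223)  len=0.3944
  (v0,v9,v5) [+--] → (1.4728, 0.83898, -0.36223)–(1.4728, 1.38549, 0)  len=0.6557
  (v30,v0,v31) [-+-] → (1.4728, -1.38549, 0)–(1.4728, -0.83898, 0.36223)  len=0.6557
  (v31,v0,v1) [-++] → (1.4728, -0.83898, 0.36223)–(1.4728, -0.510236, 0.5801)  len=0.3944
  (v31,v1,v32) [-+-] → (1.4728, -0.510236, 0.5801)–(1.4728, -0.18569, 0.529324)  len=0.3285
  (v32,v1,v2) [-+-] → (1.4728, -0.18569, 0.529324)–(1.4728, 0, 0.500266)  len=0.1879
  (v34,v3,v4) [--+] → (1.4728, 0, -0.500266)–(1.4728, -0.510236, -0.5801)  len=0.5164
  (v34,v4,v30) [-+-] → (1.4728, -0.510236, -0.5801)–(1.4728, -1.06997, -0.20912)  len=0.6715
  (v30,v4,v0) [-++] → (1.4728, -1.06997, -0.20912)–(1.4728, -1.38549, 0)  len=0.3785

Chained into 1 loop(s):
  loop 1: 14 segments, perimeter = 6.2660
Total perimeter = 6.266


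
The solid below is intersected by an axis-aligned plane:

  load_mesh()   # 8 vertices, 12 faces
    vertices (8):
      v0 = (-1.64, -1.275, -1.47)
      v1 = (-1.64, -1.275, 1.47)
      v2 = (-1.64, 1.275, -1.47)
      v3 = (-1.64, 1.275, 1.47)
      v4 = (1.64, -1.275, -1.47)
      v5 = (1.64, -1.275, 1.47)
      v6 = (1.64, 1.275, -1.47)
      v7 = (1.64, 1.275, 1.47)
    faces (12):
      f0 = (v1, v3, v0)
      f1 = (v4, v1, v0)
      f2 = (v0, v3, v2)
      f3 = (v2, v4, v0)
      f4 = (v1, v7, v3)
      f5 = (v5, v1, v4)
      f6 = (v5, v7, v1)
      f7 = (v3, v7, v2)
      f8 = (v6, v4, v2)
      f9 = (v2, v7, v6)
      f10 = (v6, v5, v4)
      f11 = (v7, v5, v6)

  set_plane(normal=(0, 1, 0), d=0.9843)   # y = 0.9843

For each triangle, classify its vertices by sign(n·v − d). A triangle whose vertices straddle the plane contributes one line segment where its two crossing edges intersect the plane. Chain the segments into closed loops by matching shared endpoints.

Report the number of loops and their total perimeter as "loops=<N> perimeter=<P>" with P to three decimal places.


loops=1 perimeter=12.440

Straddling triangles (8 of 12):
  (v1,v3,v0) [-+-] → (-1.64, 0.9843, 1.47)–(-1.64, 0.9843, 1.13484)  len=0.3352
  (v0,v3,v2) [-++] → (-1.64, 0.9843, 1.13484)–(-1.64, 0.9843, -1.47)  len=2.6048
  (v2,v4,v0) [+--] → (-1.26608, 0.9843, -1.47)–(-1.64, 0.9843, -1.47)  len=0.3739
  (v1,v7,v3) [-++] → (1.26608, 0.9843, 1.47)–(-1.64, 0.9843, 1.47)  len=2.9061
  (v5,v7,v1) [-+-] → (1.64, 0.9843, 1.47)–(1.26608, 0.9843, 1.47)  len=0.3739
  (v6,v4,v2) [+-+] → (1.64, 0.9843, -1.47)–(-1.26608, 0.9843, -1.47)  len=2.9061
  (v6,v5,v4) [+--] → (1.64, 0.9843, -1.13484)–(1.64, 0.9843, -1.47)  len=0.3352
  (v7,v5,v6) [+-+] → (1.64, 0.9843, 1.47)–(1.64, 0.9843, -1.13484)  len=2.6048

Chained into 1 loop(s):
  loop 1: 8 segments, perimeter = 12.4400
Total perimeter = 12.440


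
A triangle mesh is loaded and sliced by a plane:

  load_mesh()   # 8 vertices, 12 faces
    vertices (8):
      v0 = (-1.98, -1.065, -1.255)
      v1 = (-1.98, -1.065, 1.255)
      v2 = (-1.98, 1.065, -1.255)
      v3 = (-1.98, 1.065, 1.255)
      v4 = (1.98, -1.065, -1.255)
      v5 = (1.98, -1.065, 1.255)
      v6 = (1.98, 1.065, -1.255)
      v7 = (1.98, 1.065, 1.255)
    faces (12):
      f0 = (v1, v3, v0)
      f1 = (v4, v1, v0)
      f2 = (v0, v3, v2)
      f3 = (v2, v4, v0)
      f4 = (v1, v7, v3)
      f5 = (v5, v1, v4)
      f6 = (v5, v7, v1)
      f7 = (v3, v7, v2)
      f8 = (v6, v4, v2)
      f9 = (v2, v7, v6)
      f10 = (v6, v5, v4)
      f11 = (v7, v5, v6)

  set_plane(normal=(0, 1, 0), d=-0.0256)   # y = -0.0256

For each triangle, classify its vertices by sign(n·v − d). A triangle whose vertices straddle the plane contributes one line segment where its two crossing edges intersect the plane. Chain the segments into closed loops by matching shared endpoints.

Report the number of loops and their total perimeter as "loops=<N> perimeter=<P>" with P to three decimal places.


loops=1 perimeter=12.940

Straddling triangles (8 of 12):
  (v1,v3,v0) [-+-] → (-1.98, -0.0256, 1.255)–(-1.98, -0.0256, -0.0301671)  len=1.2852
  (v0,v3,v2) [-++] → (-1.98, -0.0256, -0.0301671)–(-1.98, -0.0256, -1.255)  len=1.2248
  (v2,v4,v0) [+--] → (0.0475944, -0.0256, -1.255)–(-1.98, -0.0256, -1.255)  len=2.0276
  (v1,v7,v3) [-++] → (-0.0475944, -0.0256, 1.255)–(-1.98, -0.0256, 1.255)  len=1.9324
  (v5,v7,v1) [-+-] → (1.98, -0.0256, 1.255)–(-0.0475944, -0.0256, 1.255)  len=2.0276
  (v6,v4,v2) [+-+] → (1.98, -0.0256, -1.255)–(0.0475944, -0.0256, -1.255)  len=1.9324
  (v6,v5,v4) [+--] → (1.98, -0.0256, 0.0301671)–(1.98, -0.0256, -1.255)  len=1.2852
  (v7,v5,v6) [+-+] → (1.98, -0.0256, 1.255)–(1.98, -0.0256, 0.0301671)  len=1.2248

Chained into 1 loop(s):
  loop 1: 8 segments, perimeter = 12.9400
Total perimeter = 12.940


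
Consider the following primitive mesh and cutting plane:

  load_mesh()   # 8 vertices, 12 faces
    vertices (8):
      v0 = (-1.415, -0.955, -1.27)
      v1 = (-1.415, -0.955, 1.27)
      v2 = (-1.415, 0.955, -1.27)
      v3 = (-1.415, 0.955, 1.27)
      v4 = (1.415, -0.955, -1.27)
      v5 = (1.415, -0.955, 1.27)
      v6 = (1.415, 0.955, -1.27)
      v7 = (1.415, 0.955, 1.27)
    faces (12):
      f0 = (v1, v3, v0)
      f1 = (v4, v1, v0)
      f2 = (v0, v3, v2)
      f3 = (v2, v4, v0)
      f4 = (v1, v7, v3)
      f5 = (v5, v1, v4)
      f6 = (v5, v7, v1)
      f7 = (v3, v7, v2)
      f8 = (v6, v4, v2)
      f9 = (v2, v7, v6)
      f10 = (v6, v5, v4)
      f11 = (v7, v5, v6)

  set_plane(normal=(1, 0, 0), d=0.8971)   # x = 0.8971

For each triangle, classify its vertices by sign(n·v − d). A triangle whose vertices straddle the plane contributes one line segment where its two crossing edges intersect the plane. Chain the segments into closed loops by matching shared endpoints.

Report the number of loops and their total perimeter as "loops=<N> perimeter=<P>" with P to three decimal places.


loops=1 perimeter=8.900

Straddling triangles (8 of 12):
  (v4,v1,v0) [+--] → (0.8971, -0.955, -0.805171)–(0.8971, -0.955, -1.27)  len=0.4648
  (v2,v4,v0) [-+-] → (0.8971, -0.605463, -1.27)–(0.8971, -0.955, -1.27)  len=0.3495
  (v1,v7,v3) [-+-] → (0.8971, 0.605463, 1.27)–(0.8971, 0.955, 1.27)  len=0.3495
  (v5,v1,v4) [+-+] → (0.8971, -0.955, 1.27)–(0.8971, -0.955, -0.805171)  len=2.0752
  (v5,v7,v1) [++-] → (0.8971, 0.605463, 1.27)–(0.8971, -0.955, 1.27)  len=1.5605
  (v3,v7,v2) [-+-] → (0.8971, 0.955, 1.27)–(0.8971, 0.955, 0.805171)  len=0.4648
  (v6,v4,v2) [++-] → (0.8971, -0.605463, -1.27)–(0.8971, 0.955, -1.27)  len=1.5605
  (v2,v7,v6) [-++] → (0.8971, 0.955, 0.805171)–(0.8971, 0.955, -1.27)  len=2.0752

Chained into 1 loop(s):
  loop 1: 8 segments, perimeter = 8.9000
Total perimeter = 8.900


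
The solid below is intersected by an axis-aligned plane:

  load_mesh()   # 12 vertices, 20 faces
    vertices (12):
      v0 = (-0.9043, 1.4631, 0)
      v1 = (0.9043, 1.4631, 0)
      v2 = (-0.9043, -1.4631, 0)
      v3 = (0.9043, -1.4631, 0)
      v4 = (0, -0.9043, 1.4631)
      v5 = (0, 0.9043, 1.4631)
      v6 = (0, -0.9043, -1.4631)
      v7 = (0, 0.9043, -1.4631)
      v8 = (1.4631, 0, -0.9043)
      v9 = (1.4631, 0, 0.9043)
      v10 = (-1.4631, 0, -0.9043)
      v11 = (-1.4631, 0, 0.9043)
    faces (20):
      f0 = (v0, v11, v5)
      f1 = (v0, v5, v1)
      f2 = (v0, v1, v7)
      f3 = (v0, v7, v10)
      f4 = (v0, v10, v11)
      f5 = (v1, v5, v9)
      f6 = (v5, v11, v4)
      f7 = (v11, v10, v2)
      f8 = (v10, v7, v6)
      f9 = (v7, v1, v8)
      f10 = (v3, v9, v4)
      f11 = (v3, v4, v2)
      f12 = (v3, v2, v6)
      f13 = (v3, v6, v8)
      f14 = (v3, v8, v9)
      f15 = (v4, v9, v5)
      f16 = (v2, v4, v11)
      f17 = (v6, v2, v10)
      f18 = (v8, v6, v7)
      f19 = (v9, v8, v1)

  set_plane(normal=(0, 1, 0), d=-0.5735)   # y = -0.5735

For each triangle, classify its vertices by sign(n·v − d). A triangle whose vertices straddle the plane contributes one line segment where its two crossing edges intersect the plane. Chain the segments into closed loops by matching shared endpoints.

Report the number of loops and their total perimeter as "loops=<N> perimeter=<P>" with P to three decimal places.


Straddling triangles (10 of 20):
  (v5,v11,v4) [++-] → (-0.535213, -0.5735, 1.25869)–(0, -0.5735, 1.4631)  len=0.5729
  (v11,v10,v2) [++-] → (-1.24406, -0.5735, -0.549836)–(-1.24406, -0.5735, 0.549836)  len=1.0997
  (v10,v7,v6) [++-] → (0, -0.5735, -1.4631)–(-0.535213, -0.5735, -1.25869)  len=0.5729
  (v3,v9,v4) [-+-] → (1.24406, -0.5735, 0.549836)–(0.535213, -0.5735, 1.25869)  len=1.0025
  (v3,v6,v8) [--+] → (0.535213, -0.5735, -1.25869)–(1.24406, -0.5735, -0.549836)  len=1.0025
  (v3,v8,v9) [-++] → (1.24406, -0.5735, -0.549836)–(1.24406, -0.5735, 0.549836)  len=1.0997
  (v4,v9,v5) [-++] → (0.535213, -0.5735, 1.25869)–(0, -0.5735, 1.4631)  len=0.5729
  (v2,v4,v11) [--+] → (-0.535213, -0.5735, 1.25869)–(-1.24406, -0.5735, 0.549836)  len=1.0025
  (v6,v2,v10) [--+] → (-1.24406, -0.5735, -0.549836)–(-0.535213, -0.5735, -1.25869)  len=1.0025
  (v8,v6,v7) [+-+] → (0.535213, -0.5735, -1.25869)–(0, -0.5735, -1.4631)  len=0.5729

Chained into 1 loop(s):
  loop 1: 10 segments, perimeter = 8.5009
Total perimeter = 8.501

loops=1 perimeter=8.501


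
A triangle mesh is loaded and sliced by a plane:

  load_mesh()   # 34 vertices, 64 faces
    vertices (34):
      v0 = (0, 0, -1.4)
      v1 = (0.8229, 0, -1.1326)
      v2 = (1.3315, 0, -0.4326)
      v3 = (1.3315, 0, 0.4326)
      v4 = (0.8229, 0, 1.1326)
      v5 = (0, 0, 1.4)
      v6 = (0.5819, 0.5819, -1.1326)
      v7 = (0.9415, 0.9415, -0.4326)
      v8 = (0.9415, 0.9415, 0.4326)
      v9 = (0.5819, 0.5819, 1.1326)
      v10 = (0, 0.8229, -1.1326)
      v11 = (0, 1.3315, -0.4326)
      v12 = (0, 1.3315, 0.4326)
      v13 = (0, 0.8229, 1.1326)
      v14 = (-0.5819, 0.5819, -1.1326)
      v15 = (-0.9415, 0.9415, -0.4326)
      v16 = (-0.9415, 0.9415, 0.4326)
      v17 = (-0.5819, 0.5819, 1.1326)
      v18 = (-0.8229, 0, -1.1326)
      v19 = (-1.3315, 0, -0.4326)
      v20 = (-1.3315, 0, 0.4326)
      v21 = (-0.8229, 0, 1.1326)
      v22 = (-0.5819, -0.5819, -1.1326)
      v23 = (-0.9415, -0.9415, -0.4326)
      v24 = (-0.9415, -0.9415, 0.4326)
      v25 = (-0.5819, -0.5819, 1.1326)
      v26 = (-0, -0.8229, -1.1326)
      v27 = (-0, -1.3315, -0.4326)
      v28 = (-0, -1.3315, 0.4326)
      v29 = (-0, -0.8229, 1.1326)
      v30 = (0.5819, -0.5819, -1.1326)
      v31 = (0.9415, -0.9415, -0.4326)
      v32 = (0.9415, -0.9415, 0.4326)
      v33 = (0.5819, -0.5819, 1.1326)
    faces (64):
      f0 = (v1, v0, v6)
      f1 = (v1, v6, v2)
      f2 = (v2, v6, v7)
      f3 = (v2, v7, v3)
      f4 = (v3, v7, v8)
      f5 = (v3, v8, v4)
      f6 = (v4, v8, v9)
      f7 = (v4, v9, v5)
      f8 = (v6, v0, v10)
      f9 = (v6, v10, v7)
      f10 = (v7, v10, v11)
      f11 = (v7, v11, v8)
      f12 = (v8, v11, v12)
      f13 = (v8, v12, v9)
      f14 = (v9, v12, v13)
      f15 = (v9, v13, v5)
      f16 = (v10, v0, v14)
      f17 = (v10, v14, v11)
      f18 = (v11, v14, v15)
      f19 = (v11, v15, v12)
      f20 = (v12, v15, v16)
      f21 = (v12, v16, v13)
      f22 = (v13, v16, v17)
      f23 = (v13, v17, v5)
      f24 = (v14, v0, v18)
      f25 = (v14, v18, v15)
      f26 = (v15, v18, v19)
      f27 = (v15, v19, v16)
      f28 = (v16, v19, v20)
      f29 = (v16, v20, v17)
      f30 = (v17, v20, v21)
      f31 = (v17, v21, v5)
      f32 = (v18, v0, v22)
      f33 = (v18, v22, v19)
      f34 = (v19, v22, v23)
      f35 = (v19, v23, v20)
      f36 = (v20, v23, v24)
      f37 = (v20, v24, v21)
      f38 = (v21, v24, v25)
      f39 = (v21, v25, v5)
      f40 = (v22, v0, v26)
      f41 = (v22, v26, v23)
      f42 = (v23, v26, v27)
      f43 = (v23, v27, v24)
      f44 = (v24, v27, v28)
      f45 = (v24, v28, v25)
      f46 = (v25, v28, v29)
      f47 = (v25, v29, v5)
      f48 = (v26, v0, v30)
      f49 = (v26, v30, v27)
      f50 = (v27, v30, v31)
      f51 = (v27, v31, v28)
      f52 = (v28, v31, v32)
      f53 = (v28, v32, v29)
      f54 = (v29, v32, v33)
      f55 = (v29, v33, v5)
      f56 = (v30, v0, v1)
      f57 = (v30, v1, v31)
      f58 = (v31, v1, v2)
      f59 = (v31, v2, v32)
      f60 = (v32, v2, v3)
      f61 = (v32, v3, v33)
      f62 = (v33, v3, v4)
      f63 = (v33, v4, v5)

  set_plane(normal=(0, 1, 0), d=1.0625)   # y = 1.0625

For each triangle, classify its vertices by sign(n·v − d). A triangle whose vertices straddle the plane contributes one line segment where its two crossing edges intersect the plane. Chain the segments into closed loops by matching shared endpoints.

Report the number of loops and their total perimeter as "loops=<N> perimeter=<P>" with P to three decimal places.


loops=1 perimeter=4.720

Straddling triangles (10 of 64):
  (v7,v10,v11) [--+] → (0, 1.0625, -0.802832)–(0.649394, 1.0625, -0.4326)  len=0.7475
  (v7,v11,v8) [-+-] → (0.649394, 1.0625, -0.4326)–(0.649394, 1.0625, 0.164166)  len=0.5968
  (v8,v11,v12) [-++] → (0.649394, 1.0625, 0.164166)–(0.649394, 1.0625, 0.4326)  len=0.2684
  (v8,v12,v9) [-+-] → (0.649394, 1.0625, 0.4326)–(0.20882, 1.0625, 0.683801)  len=0.5072
  (v9,v12,v13) [-+-] → (0.20882, 1.0625, 0.683801)–(0, 1.0625, 0.802832)  len=0.2404
  (v10,v14,v11) [--+] → (-0.20882, 1.0625, -0.683801)–(0, 1.0625, -0.802832)  len=0.2404
  (v11,v14,v15) [+--] → (-0.20882, 1.0625, -0.683801)–(-0.649394, 1.0625, -0.4326)  len=0.5072
  (v11,v15,v12) [+-+] → (-0.649394, 1.0625, -0.4326)–(-0.649394, 1.0625, -0.164166)  len=0.2684
  (v12,v15,v16) [+--] → (-0.649394, 1.0625, -0.164166)–(-0.649394, 1.0625, 0.4326)  len=0.5968
  (v12,v16,v13) [+--] → (-0.649394, 1.0625, 0.4326)–(0, 1.0625, 0.802832)  len=0.7475

Chained into 1 loop(s):
  loop 1: 10 segments, perimeter = 4.7205
Total perimeter = 4.720


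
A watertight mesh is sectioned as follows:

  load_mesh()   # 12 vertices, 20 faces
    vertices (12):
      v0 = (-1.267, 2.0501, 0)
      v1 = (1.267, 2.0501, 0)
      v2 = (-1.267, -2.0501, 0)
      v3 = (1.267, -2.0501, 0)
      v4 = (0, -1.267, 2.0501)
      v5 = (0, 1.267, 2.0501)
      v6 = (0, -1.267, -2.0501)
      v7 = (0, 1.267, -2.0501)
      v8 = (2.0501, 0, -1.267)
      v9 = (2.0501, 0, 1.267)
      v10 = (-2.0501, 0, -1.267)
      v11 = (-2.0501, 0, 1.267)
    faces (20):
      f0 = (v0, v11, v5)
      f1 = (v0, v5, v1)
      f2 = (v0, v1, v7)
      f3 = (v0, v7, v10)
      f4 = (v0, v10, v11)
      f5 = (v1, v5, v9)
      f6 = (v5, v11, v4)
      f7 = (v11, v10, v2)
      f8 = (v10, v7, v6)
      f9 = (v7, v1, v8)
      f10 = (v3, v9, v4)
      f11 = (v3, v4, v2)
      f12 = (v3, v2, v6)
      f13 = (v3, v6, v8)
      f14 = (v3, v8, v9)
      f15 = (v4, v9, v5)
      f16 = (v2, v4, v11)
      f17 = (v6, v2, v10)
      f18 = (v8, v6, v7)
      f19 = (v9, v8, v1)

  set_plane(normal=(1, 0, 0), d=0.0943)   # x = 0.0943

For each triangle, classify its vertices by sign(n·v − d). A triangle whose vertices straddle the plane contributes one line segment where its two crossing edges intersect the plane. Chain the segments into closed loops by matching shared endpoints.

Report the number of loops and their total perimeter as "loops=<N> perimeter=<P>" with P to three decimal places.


loops=1 perimeter=13.619

Straddling triangles (10 of 20):
  (v0,v5,v1) [--+] → (0.0943, 1.32528, 1.89752)–(0.0943, 2.0501, 0)  len=2.0312
  (v0,v1,v7) [-+-] → (0.0943, 2.0501, 0)–(0.0943, 1.32528, -1.89752)  len=2.0312
  (v1,v5,v9) [+-+] → (0.0943, 1.32528, 1.89752)–(0.0943, 1.20872, 2.01408)  len=0.1648
  (v7,v1,v8) [-++] → (0.0943, 1.32528, -1.89752)–(0.0943, 1.20872, -2.01408)  len=0.1648
  (v3,v9,v4) [++-] → (0.0943, -1.20872, 2.01408)–(0.0943, -1.32528, 1.89752)  len=0.1648
  (v3,v4,v2) [+--] → (0.0943, -1.32528, 1.89752)–(0.0943, -2.0501, 0)  len=2.0312
  (v3,v2,v6) [+--] → (0.0943, -2.0501, 0)–(0.0943, -1.32528, -1.89752)  len=2.0312
  (v3,v6,v8) [+-+] → (0.0943, -1.32528, -1.89752)–(0.0943, -1.20872, -2.01408)  len=0.1648
  (v4,v9,v5) [-+-] → (0.0943, -1.20872, 2.01408)–(0.0943, 1.20872, 2.01408)  len=2.4174
  (v8,v6,v7) [+--] → (0.0943, -1.20872, -2.01408)–(0.0943, 1.20872, -2.01408)  len=2.4174

Chained into 1 loop(s):
  loop 1: 10 segments, perimeter = 13.6192
Total perimeter = 13.619


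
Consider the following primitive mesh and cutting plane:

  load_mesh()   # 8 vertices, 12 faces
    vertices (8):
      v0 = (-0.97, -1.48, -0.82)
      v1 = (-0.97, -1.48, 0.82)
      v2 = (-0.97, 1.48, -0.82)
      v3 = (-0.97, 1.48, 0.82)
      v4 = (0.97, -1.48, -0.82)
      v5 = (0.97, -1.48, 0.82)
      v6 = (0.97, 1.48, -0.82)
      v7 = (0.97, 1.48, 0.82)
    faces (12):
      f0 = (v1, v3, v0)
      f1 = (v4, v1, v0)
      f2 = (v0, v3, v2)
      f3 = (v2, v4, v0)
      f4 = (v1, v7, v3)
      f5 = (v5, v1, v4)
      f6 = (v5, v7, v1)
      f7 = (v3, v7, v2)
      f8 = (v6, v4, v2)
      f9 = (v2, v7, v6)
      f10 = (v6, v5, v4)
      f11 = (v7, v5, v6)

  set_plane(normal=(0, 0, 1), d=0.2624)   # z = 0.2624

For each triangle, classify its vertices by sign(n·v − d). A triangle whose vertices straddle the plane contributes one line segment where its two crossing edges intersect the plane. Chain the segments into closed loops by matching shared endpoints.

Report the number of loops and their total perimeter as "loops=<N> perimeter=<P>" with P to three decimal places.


loops=1 perimeter=9.800

Straddling triangles (8 of 12):
  (v1,v3,v0) [++-] → (-0.97, 0.4736, 0.2624)–(-0.97, -1.48, 0.2624)  len=1.9536
  (v4,v1,v0) [-+-] → (-0.3104, -1.48, 0.2624)–(-0.97, -1.48, 0.2624)  len=0.6596
  (v0,v3,v2) [-+-] → (-0.97, 0.4736, 0.2624)–(-0.97, 1.48, 0.2624)  len=1.0064
  (v5,v1,v4) [++-] → (-0.3104, -1.48, 0.2624)–(0.97, -1.48, 0.2624)  len=1.2804
  (v3,v7,v2) [++-] → (0.3104, 1.48, 0.2624)–(-0.97, 1.48, 0.2624)  len=1.2804
  (v2,v7,v6) [-+-] → (0.3104, 1.48, 0.2624)–(0.97, 1.48, 0.2624)  len=0.6596
  (v6,v5,v4) [-+-] → (0.97, -0.4736, 0.2624)–(0.97, -1.48, 0.2624)  len=1.0064
  (v7,v5,v6) [++-] → (0.97, -0.4736, 0.2624)–(0.97, 1.48, 0.2624)  len=1.9536

Chained into 1 loop(s):
  loop 1: 8 segments, perimeter = 9.8000
Total perimeter = 9.800


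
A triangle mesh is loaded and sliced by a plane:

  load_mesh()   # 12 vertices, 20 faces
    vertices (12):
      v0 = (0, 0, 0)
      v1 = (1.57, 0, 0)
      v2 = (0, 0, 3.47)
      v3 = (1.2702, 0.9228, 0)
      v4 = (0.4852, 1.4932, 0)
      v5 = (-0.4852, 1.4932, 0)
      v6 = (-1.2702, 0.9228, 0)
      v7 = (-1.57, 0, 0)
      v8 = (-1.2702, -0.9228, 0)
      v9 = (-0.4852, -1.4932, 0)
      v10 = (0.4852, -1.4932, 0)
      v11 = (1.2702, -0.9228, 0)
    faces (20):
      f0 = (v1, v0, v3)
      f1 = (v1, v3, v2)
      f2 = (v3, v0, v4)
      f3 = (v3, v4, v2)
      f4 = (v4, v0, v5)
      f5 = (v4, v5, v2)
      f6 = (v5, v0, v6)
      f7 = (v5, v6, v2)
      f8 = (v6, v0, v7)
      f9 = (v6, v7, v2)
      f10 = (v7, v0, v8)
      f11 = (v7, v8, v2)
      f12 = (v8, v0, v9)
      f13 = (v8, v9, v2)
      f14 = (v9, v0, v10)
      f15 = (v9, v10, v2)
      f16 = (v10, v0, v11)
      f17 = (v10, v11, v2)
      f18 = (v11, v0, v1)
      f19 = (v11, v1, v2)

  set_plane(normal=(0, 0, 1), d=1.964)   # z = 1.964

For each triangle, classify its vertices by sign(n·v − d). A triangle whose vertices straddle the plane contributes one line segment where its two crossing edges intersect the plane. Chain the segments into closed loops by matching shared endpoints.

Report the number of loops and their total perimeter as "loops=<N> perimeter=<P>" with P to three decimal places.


loops=1 perimeter=4.211

Straddling triangles (10 of 20):
  (v1,v3,v2) [--+] → (0.551274, 0.400501, 1.964)–(0.681389, 0, 1.964)  len=0.4211
  (v3,v4,v2) [--+] → (0.21058, 0.648057, 1.964)–(0.551274, 0.400501, 1.964)  len=0.4211
  (v4,v5,v2) [--+] → (-0.21058, 0.648057, 1.964)–(0.21058, 0.648057, 1.964)  len=0.4212
  (v5,v6,v2) [--+] → (-0.551274, 0.400501, 1.964)–(-0.21058, 0.648057, 1.964)  len=0.4211
  (v6,v7,v2) [--+] → (-0.681389, 0, 1.964)–(-0.551274, 0.400501, 1.964)  len=0.4211
  (v7,v8,v2) [--+] → (-0.551274, -0.400501, 1.964)–(-0.681389, 0, 1.964)  len=0.4211
  (v8,v9,v2) [--+] → (-0.21058, -0.648057, 1.964)–(-0.551274, -0.400501, 1.964)  len=0.4211
  (v9,v10,v2) [--+] → (0.21058, -0.648057, 1.964)–(-0.21058, -0.648057, 1.964)  len=0.4212
  (v10,v11,v2) [--+] → (0.551274, -0.400501, 1.964)–(0.21058, -0.648057, 1.964)  len=0.4211
  (v11,v1,v2) [--+] → (0.681389, 0, 1.964)–(0.551274, -0.400501, 1.964)  len=0.4211

Chained into 1 loop(s):
  loop 1: 10 segments, perimeter = 4.2113
Total perimeter = 4.211


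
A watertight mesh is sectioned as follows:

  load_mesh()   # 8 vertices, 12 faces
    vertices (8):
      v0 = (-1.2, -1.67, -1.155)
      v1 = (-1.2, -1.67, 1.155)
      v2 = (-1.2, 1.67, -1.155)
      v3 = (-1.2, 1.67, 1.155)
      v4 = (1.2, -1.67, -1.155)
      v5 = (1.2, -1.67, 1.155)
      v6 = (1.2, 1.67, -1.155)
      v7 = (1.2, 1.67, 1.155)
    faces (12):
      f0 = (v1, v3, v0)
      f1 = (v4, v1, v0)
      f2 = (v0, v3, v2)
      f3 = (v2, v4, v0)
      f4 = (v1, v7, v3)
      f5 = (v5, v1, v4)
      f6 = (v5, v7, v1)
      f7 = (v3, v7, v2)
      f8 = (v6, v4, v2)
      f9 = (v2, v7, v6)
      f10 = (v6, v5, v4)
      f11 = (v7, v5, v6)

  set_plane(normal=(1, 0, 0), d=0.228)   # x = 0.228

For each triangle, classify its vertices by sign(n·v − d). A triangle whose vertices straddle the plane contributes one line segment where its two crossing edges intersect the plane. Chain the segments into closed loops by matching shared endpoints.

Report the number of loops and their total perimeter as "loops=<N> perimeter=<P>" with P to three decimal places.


Straddling triangles (8 of 12):
  (v4,v1,v0) [+--] → (0.228, -1.67, -0.21945)–(0.228, -1.67, -1.155)  len=0.9356
  (v2,v4,v0) [-+-] → (0.228, -0.3173, -1.155)–(0.228, -1.67, -1.155)  len=1.3527
  (v1,v7,v3) [-+-] → (0.228, 0.3173, 1.155)–(0.228, 1.67, 1.155)  len=1.3527
  (v5,v1,v4) [+-+] → (0.228, -1.67, 1.155)–(0.228, -1.67, -0.21945)  len=1.3744
  (v5,v7,v1) [++-] → (0.228, 0.3173, 1.155)–(0.228, -1.67, 1.155)  len=1.9873
  (v3,v7,v2) [-+-] → (0.228, 1.67, 1.155)–(0.228, 1.67, 0.21945)  len=0.9356
  (v6,v4,v2) [++-] → (0.228, -0.3173, -1.155)–(0.228, 1.67, -1.155)  len=1.9873
  (v2,v7,v6) [-++] → (0.228, 1.67, 0.21945)–(0.228, 1.67, -1.155)  len=1.3744

Chained into 1 loop(s):
  loop 1: 8 segments, perimeter = 11.3000
Total perimeter = 11.300

loops=1 perimeter=11.300


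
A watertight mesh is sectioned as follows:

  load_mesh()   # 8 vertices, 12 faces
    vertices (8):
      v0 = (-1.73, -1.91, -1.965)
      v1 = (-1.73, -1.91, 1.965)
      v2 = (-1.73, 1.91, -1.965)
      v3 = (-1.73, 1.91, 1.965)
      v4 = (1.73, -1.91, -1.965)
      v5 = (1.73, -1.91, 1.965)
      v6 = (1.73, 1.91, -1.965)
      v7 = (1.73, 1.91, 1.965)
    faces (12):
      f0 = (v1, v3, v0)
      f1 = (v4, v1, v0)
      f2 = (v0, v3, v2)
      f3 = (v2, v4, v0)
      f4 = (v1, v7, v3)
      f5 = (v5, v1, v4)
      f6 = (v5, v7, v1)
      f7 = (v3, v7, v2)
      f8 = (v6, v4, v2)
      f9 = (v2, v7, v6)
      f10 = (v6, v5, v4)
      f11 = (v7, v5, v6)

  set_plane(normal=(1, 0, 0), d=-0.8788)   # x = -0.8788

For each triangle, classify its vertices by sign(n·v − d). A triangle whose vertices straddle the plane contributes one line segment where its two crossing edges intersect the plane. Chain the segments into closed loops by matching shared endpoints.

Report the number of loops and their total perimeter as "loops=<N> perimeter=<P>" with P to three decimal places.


loops=1 perimeter=15.500

Straddling triangles (8 of 12):
  (v4,v1,v0) [+--] → (-0.8788, -1.91, 0.998175)–(-0.8788, -1.91, -1.965)  len=2.9632
  (v2,v4,v0) [-+-] → (-0.8788, 0.970236, -1.965)–(-0.8788, -1.91, -1.965)  len=2.8802
  (v1,v7,v3) [-+-] → (-0.8788, -0.970236, 1.965)–(-0.8788, 1.91, 1.965)  len=2.8802
  (v5,v1,v4) [+-+] → (-0.8788, -1.91, 1.965)–(-0.8788, -1.91, 0.998175)  len=0.9668
  (v5,v7,v1) [++-] → (-0.8788, -0.970236, 1.965)–(-0.8788, -1.91, 1.965)  len=0.9398
  (v3,v7,v2) [-+-] → (-0.8788, 1.91, 1.965)–(-0.8788, 1.91, -0.998175)  len=2.9632
  (v6,v4,v2) [++-] → (-0.8788, 0.970236, -1.965)–(-0.8788, 1.91, -1.965)  len=0.9398
  (v2,v7,v6) [-++] → (-0.8788, 1.91, -0.998175)–(-0.8788, 1.91, -1.965)  len=0.9668

Chained into 1 loop(s):
  loop 1: 8 segments, perimeter = 15.5000
Total perimeter = 15.500


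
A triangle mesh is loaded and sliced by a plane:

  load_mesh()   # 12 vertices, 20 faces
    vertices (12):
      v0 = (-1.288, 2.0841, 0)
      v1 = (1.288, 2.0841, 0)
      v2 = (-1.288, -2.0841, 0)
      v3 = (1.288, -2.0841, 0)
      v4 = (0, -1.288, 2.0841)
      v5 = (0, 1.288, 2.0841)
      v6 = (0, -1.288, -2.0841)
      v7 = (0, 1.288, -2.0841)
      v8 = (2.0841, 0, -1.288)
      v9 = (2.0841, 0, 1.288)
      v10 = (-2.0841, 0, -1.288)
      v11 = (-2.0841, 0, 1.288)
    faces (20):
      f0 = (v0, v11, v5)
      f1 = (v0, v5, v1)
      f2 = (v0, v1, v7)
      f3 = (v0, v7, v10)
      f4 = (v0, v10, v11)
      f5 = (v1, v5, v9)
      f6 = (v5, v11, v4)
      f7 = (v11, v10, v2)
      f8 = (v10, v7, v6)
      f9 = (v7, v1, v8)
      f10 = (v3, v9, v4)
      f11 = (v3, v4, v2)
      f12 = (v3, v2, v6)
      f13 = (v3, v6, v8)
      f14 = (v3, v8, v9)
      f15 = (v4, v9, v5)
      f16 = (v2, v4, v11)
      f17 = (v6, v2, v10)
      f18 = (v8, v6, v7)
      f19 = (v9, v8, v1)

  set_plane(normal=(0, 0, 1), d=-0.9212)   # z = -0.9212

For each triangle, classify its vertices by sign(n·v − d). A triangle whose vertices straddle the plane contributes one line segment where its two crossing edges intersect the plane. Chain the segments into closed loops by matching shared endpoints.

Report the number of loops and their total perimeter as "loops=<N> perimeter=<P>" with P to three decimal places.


Straddling triangles (10 of 20):
  (v0,v1,v7) [++-] → (0.718687, 1.73221, -0.9212)–(-0.718687, 1.73221, -0.9212)  len=1.4374
  (v0,v7,v10) [+--] → (-0.718687, 1.73221, -0.9212)–(-1.85738, 0.593515, -0.9212)  len=1.6104
  (v0,v10,v11) [+-+] → (-1.85738, 0.593515, -0.9212)–(-2.0841, 0, -0.9212)  len=0.6353
  (v11,v10,v2) [+-+] → (-2.0841, 0, -0.9212)–(-1.85738, -0.593515, -0.9212)  len=0.6353
  (v7,v1,v8) [-+-] → (0.718687, 1.73221, -0.9212)–(1.85738, 0.593515, -0.9212)  len=1.6104
  (v3,v2,v6) [++-] → (-0.718687, -1.73221, -0.9212)–(0.718687, -1.73221, -0.9212)  len=1.4374
  (v3,v6,v8) [+--] → (0.718687, -1.73221, -0.9212)–(1.85738, -0.593515, -0.9212)  len=1.6104
  (v3,v8,v9) [+-+] → (1.85738, -0.593515, -0.9212)–(2.0841, 0, -0.9212)  len=0.6353
  (v6,v2,v10) [-+-] → (-0.718687, -1.73221, -0.9212)–(-1.85738, -0.593515, -0.9212)  len=1.6104
  (v9,v8,v1) [+-+] → (2.0841, 0, -0.9212)–(1.85738, 0.593515, -0.9212)  len=0.6353

Chained into 1 loop(s):
  loop 1: 10 segments, perimeter = 11.8576
Total perimeter = 11.858

loops=1 perimeter=11.858


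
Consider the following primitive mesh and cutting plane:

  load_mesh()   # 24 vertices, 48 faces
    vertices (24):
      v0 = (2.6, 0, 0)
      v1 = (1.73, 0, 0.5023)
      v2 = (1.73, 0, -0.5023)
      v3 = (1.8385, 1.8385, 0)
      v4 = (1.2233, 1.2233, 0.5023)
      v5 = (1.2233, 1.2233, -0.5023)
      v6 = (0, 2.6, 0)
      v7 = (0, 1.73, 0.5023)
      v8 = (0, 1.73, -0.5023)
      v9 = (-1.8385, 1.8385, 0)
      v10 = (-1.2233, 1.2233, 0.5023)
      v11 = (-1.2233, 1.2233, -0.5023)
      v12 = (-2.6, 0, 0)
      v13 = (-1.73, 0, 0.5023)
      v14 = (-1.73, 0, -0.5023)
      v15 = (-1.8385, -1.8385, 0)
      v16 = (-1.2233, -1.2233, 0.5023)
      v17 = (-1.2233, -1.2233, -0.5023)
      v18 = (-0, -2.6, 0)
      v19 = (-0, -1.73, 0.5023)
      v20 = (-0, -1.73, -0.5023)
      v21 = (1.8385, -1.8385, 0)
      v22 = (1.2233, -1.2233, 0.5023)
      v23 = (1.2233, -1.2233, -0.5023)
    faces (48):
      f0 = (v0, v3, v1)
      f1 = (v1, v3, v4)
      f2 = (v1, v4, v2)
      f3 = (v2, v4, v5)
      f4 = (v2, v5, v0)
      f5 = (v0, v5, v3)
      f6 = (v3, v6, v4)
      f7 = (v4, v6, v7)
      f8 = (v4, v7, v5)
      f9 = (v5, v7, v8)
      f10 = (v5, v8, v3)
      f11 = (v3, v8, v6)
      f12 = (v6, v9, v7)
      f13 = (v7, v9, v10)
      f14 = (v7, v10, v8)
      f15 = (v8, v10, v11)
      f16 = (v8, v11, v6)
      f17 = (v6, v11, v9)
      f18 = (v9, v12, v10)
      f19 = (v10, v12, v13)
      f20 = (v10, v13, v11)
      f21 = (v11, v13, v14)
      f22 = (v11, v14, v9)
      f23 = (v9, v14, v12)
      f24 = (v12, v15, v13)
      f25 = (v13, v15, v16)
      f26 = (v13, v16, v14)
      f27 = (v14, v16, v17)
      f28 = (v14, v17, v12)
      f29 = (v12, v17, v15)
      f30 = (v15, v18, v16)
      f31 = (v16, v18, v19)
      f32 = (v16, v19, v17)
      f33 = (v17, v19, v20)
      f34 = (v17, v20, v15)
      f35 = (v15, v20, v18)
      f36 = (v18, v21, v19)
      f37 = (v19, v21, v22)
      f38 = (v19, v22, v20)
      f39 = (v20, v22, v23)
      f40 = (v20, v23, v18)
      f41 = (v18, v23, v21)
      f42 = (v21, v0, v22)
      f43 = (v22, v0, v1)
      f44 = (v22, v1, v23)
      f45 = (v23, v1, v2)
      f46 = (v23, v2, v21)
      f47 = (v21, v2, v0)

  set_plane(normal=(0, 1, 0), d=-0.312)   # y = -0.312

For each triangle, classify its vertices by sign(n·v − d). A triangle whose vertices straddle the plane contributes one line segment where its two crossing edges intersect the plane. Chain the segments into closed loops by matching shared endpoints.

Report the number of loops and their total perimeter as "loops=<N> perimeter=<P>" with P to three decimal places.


loops=2 perimeter=6.028

Straddling triangles (12 of 48):
  (v12,v15,v13) [+-+] → (-2.47077, -0.312, 0)–(-1.74841, -0.312, 0.417058)  len=0.8341
  (v13,v15,v16) [+--] → (-1.74841, -0.312, 0.417058)–(-1.60077, -0.312, 0.5023)  len=0.1705
  (v13,v16,v14) [+-+] → (-1.60077, -0.312, 0.5023)–(-1.60077, -0.312, -0.246079)  len=0.7484
  (v14,v16,v17) [+--] → (-1.60077, -0.312, -0.246079)–(-1.60077, -0.312, -0.5023)  len=0.2562
  (v14,v17,v12) [+-+] → (-1.60077, -0.312, -0.5023)–(-2.24888, -0.312, -0.128111)  len=0.7484
  (v12,v17,v15) [+--] → (-2.24888, -0.312, -0.128111)–(-2.47077, -0.312, 0)  len=0.2562
  (v21,v0,v22) [-+-] → (2.47077, -0.312, 0)–(2.24888, -0.312, 0.128111)  len=0.2562
  (v22,v0,v1) [-++] → (2.24888, -0.312, 0.128111)–(1.60077, -0.312, 0.5023)  len=0.7484
  (v22,v1,v23) [-+-] → (1.60077, -0.312, 0.5023)–(1.60077, -0.312, 0.246079)  len=0.2562
  (v23,v1,v2) [-++] → (1.60077, -0.312, 0.246079)–(1.60077, -0.312, -0.5023)  len=0.7484
  (v23,v2,v21) [-+-] → (1.60077, -0.312, -0.5023)–(1.74841, -0.312, -0.417058)  len=0.1705
  (v21,v2,v0) [-++] → (1.74841, -0.312, -0.417058)–(2.47077, -0.312, 0)  len=0.8341

Chained into 2 loop(s):
  loop 1: 6 segments, perimeter = 3.0138
  loop 2: 6 segments, perimeter = 3.0138
Total perimeter = 6.028
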